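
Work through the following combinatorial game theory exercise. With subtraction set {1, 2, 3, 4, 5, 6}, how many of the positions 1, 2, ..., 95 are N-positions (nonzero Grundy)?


Subtraction set S = {1, 2, 3, 4, 5, 6}, so G(n) = n mod 7.
G(n) = 0 when n is a multiple of 7.
Multiples of 7 in [1, 95]: 13
N-positions (nonzero Grundy) = 95 - 13 = 82

82


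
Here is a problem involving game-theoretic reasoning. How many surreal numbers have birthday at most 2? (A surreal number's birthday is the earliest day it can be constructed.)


Day 0: {|} = 0 is born. Count = 1.
Day n: the number of surreal numbers born by day n is 2^(n+1) - 1.
By day 0: 2^1 - 1 = 1
By day 1: 2^2 - 1 = 3
By day 2: 2^3 - 1 = 7
By day 2: 7 surreal numbers.

7


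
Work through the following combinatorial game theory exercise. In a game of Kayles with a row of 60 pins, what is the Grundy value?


Kayles: a move removes 1 or 2 adjacent pins from a contiguous row.
Removing pins from a row of k leaves two independent rows (a, b) with a + b = k - 1 (one pin) or a + b = k - 2 (two pins); an end removal gives a = 0.
By Sprague-Grundy, G(k) = mex{ G(a) XOR G(b) } over all these splits. G(0) = 0.
G(1): splits (0,0):0^0=0 -> mex({0}) = 1
G(2): splits (0,1):0^1=1 (0,0):0^0=0 -> mex({0, 1}) = 2
G(3): splits (0,2):0^2=2 (1,1):1^1=0 (0,1):0^1=1 -> mex({0, 1, 2}) = 3
G(4): splits (0,3):0^3=3 (1,2):1^2=3 (0,2):0^2=2 (1,1):1^1=0 -> mex({0, 2, 3}) = 1
G(5): splits (0,4):0^1=1 (1,3):1^3=2 (2,2):2^2=0 (0,3):0^3=3 (1,2):1^2=3 -> mex({0, 1, 2, 3}) = 4
G(6) = mex({0, 1, 2, 4}) = 3
G(7) = mex({0, 1, 3, 4, 5}) = 2
G(8) = mex({0, 2, 3, 5, 6}) = 1
G(9) = mex({0, 1, 2, 3, 6, 7}) = 4
G(10) = mex({0, 1, 3, 4, 5, 7}) = 2
G(11) = mex({0, 1, 2, 3, 4, 5}) = 6
G(12) = mex({0, 1, 2, 3, 5, 6, 7}) = 4
G(13) = mex({0, 2, 3, 4, 6, 7}) = 1
G(14) = mex({0, 1, 4, 5, 6, 7}) = 2
G(15) = mex({0, 1, 2, 3, 4, 5, 6}) = 7
G(16) = mex({0, 2, 3, 5, 6, 7}) = 1
G(17) = mex({0, 1, 2, 3, 5, 6, 7}) = 4
G(18) = mex({0, 1, 2, 4, 5, 6}) = 3
G(19) = mex({0, 1, 3, 4, 5, 7}) = 2
G(20) = mex({0, 2, 3, 4, 5, 6, 7}) = 1
G(21) = mex({0, 1, 2, 3, 5, 6, 7}) = 4
G(22) = mex({0, 1, 2, 3, 4, 5, 7}) = 6
G(23) = mex({0, 1, 2, 3, 4, 5, 6}) = 7
G(24) = mex({0, 1, 2, 3, 5, 6, 7}) = 4
G(25) = mex({0, 2, 3, 4, 6, 7}) = 1
G(26) = mex({0, 1, 3, 4, 5, 6, 7}) = 2
G(27) = mex({0, 1, 2, 3, 4, 5, 6, 7}) = 8
G(28) = mex({0, 1, 2, 3, 4, 6, 7, 8}) = 5
G(29) = mex({0, 1, 2, 3, 5, 6, 7, 8, 9}) = 4
G(30) = mex({0, 1, 2, 3, 4, 5, 6, 9, 10}) = 7
G(31) = mex({0, 1, 3, 4, 5, 7, 10, 11}) = 2
G(32) = mex({0, 2, 3, 4, 5, 6, 7, 9, 11}) = 1
G(33) = mex({0, 1, 2, 3, 4, 5, 6, 7, 9, 12}) = 8
G(34) = mex({0, 1, 2, 3, 4, 5, 7, 8, 11, 12}) = 6
G(35) = mex({0, 1, 2, 3, 4, 5, 6, 8, 9, 10, 11}) = 7
G(36) = mex({0, 1, 2, 3, 5, 6, 7, 9, 10}) = 4
G(37) = mex({0, 2, 3, 4, 6, 7, 9, 10, 11, 12}) = 1
G(38) = mex({0, 1, 3, 4, 5, 6, 7, 9, 10, 11, 12}) = 2
G(39) = mex({0, 1, 2, 4, 5, 6, 7, 9, 10, 12, 14}) = 3
G(40) = mex({0, 2, 3, 4, 6, 7, 11, 12, 14}) = 1
G(41) = mex({0, 1, 2, 3, 5, 6, 7, 9, 10, 11, 12}) = 4
G(42) = mex({0, 1, 2, 3, 4, 5, 6, 9, 10}) = 7
G(43) = mex({0, 1, 3, 4, 5, 7, 9, 10, 12, 15}) = 2
G(44) = mex({0, 2, 3, 4, 5, 6, 7, 9, 10, 12, 15}) = 1
G(45) = mex({0, 1, 2, 3, 4, 5, 6, 7, 9, 10, 12, 14}) = 8
G(46) = mex({0, 1, 3, 4, 5, 7, 8, 11, 12, 14}) = 2
G(47) = mex({0, 1, 2, 3, 4, 5, 6, 8, 9, 10, 11, 12}) = 7
G(48) = mex({0, 1, 2, 3, 5, 6, 7, 9, 10}) = 4
G(49) = mex({0, 2, 3, 4, 6, 7, 9, 10, 11, 12, 15}) = 1
G(50) = mex({0, 1, 4, 5, 6, 7, 9, 11, 12, 14, 15}) = 2
G(51) = mex({0, 1, 2, 3, 4, 5, 6, 7, 9, 12, 14, 15}) = 8
G(52) = mex({0, 2, 3, 4, 5, 6, 7, 8, 11, 12, 15}) = 1
G(53) = mex({0, 1, 2, 3, 5, 6, 7, 8, 9, 10, 11, 12}) = 4
G(54) = mex({0, 1, 2, 3, 4, 5, 6, 9, 10}) = 7
G(55) = mex({0, 1, 3, 4, 5, 7, 9, 10, 11, 12}) = 2
G(56) = mex({0, 2, 3, 4, 5, 6, 7, 9, 10, 11, 12, 13, 14}) = 1
G(57) = mex({0, 1, 2, 3, 5, 6, 7, 9, 10, 12, 13, 14, 15}) = 4
G(58) = mex({0, 1, 3, 4, 5, 7, 11, 12, 14, 15}) = 2
G(59) = mex({0, 1, 2, 3, 4, 5, 6, 9, 10, 11, 12, 15}) = 7
G(60) = mex({0, 1, 2, 3, 5, 6, 7, 9, 10}) = 4
Therefore G(60) = 4.

4


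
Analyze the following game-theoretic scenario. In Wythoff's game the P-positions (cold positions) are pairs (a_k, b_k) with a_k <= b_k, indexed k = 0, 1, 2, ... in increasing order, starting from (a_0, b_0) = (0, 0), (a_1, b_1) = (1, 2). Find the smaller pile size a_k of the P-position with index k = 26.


By Wythoff's theorem, a_k = floor(k * phi) and b_k = floor(k * phi^2) = a_k + k, where phi = (1 + sqrt(5))/2 is the golden ratio.
phi = (1 + sqrt(5))/2 = 1.618034
k = 26
k * phi = 26 * 1.618034 = 42.068884
a_26 = floor(k * phi) = 42

42


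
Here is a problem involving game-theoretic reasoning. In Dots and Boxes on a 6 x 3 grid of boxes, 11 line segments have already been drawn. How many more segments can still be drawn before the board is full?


Grid: 6 x 3 boxes, i.e. 7 rows and 4 columns of dots.
Horizontal edges: (rows + 1) * cols = 7 * 3 = 21
Vertical edges: rows * (cols + 1) = 6 * 4 = 24
Total edges: 21 + 24 = 45
Edges drawn: 11
Remaining: 45 - 11 = 34

34


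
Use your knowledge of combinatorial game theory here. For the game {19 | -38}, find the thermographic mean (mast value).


Game = {19 | -38}, a switch {a | b} with numbers a > b.
Its thermograph has left wall a - t and right wall b + t, which meet at t = (a - b)/2, where both equal (a + b)/2. So the mast (mean value) is at (a + b)/2.
Mean = (19 + (-38))/2 = -19/2 = -19/2

-19/2


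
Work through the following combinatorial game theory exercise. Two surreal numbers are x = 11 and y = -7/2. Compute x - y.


x = 11, y = -7/2
Converting to common denominator: 2
x = 22/2, y = -7/2
x - y = 11 - -7/2 = 29/2

29/2


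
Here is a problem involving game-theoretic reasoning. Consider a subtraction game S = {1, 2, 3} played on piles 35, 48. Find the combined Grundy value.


Subtraction set: {1, 2, 3}
For this subtraction set, G(n) = n mod 4 (period = max + 1 = 4).
Pile 1 (size 35): G(35) = 35 mod 4 = 3
Pile 2 (size 48): G(48) = 48 mod 4 = 0
Total Grundy value = XOR of all: 3 XOR 0 = 3

3


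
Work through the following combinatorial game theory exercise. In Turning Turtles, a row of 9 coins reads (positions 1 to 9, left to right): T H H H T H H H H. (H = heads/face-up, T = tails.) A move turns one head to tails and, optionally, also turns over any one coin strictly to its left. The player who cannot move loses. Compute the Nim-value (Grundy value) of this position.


Coins: T H H H T H H H H
Key fact: a single head at position k behaves exactly like a Nim heap of size k (turning it to T and optionally flipping a coin at j < k corresponds to moving the heap from k to j, or to 0), and heads combine as a disjunctive sum (two heads at the same place would cancel, matching j XOR j = 0). So the Nim-value is the XOR of the 1-indexed positions of the heads.
Face-up positions (1-indexed): [2, 3, 4, 6, 7, 8, 9]
XOR 0 with 2: 0 XOR 2 = 2
XOR 2 with 3: 2 XOR 3 = 1
XOR 1 with 4: 1 XOR 4 = 5
XOR 5 with 6: 5 XOR 6 = 3
XOR 3 with 7: 3 XOR 7 = 4
XOR 4 with 8: 4 XOR 8 = 12
XOR 12 with 9: 12 XOR 9 = 5
Nim-value = 5

5


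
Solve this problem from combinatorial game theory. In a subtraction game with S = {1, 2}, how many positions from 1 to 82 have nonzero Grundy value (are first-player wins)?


Subtraction set S = {1, 2}, so G(n) = n mod 3.
G(n) = 0 when n is a multiple of 3.
Multiples of 3 in [1, 82]: 27
N-positions (nonzero Grundy) = 82 - 27 = 55

55


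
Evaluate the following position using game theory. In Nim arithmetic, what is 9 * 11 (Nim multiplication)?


Nim multiplication is bilinear over XOR: (u XOR v) * w = (u*w) XOR (v*w).
So we split each operand into its bit components and XOR the pairwise Nim products.
9 = 1 + 8 (as XOR of powers of 2).
11 = 1 + 2 + 8 (as XOR of powers of 2).
Using the standard Nim-product table on single bits:
  2*2 = 3,   2*4 = 8,   2*8 = 12,
  4*4 = 6,   4*8 = 11,  8*8 = 13,
and  1*x = x (identity), k*l = l*k (commutative).
Pairwise Nim products:
  1 * 1 = 1
  1 * 2 = 2
  1 * 8 = 8
  8 * 1 = 8
  8 * 2 = 12
  8 * 8 = 13
XOR them: 1 XOR 2 XOR 8 XOR 8 XOR 12 XOR 13 = 2.
Result: 9 * 11 = 2 (in Nim).

2


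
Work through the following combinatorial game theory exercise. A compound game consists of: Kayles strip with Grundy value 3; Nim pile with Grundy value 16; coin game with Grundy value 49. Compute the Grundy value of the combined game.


By the Sprague-Grundy theorem, the Grundy value of a sum of games is the XOR of individual Grundy values.
Kayles strip: Grundy value = 3. Running XOR: 0 XOR 3 = 3
Nim pile: Grundy value = 16. Running XOR: 3 XOR 16 = 19
coin game: Grundy value = 49. Running XOR: 19 XOR 49 = 34
The combined Grundy value is 34.

34


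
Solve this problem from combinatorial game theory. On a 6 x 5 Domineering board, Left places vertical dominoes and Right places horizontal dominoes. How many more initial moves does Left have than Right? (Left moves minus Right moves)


Board is 6 x 5 (rows x cols).
Left (vertical) placements: (rows-1) * cols = 5 * 5 = 25
Right (horizontal) placements: rows * (cols-1) = 6 * 4 = 24
Advantage = Left - Right = 25 - 24 = 1

1


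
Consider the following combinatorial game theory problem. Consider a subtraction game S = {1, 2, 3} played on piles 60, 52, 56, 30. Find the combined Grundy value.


Subtraction set: {1, 2, 3}
For this subtraction set, G(n) = n mod 4 (period = max + 1 = 4).
Pile 1 (size 60): G(60) = 60 mod 4 = 0
Pile 2 (size 52): G(52) = 52 mod 4 = 0
Pile 3 (size 56): G(56) = 56 mod 4 = 0
Pile 4 (size 30): G(30) = 30 mod 4 = 2
Total Grundy value = XOR of all: 0 XOR 0 XOR 0 XOR 2 = 2

2


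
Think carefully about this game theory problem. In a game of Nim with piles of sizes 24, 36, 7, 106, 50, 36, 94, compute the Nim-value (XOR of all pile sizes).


We need the XOR (exclusive or) of all pile sizes.
After XOR-ing pile 1 (size 24): 0 XOR 24 = 24
After XOR-ing pile 2 (size 36): 24 XOR 36 = 60
After XOR-ing pile 3 (size 7): 60 XOR 7 = 59
After XOR-ing pile 4 (size 106): 59 XOR 106 = 81
After XOR-ing pile 5 (size 50): 81 XOR 50 = 99
After XOR-ing pile 6 (size 36): 99 XOR 36 = 71
After XOR-ing pile 7 (size 94): 71 XOR 94 = 25
The Nim-value of this position is 25.

25


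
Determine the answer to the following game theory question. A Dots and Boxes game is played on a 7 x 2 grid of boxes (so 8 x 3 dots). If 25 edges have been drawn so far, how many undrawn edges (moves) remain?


Grid: 7 x 2 boxes, i.e. 8 rows and 3 columns of dots.
Horizontal edges: (rows + 1) * cols = 8 * 2 = 16
Vertical edges: rows * (cols + 1) = 7 * 3 = 21
Total edges: 16 + 21 = 37
Edges drawn: 25
Remaining: 37 - 25 = 12

12


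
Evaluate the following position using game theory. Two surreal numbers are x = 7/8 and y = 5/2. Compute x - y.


x = 7/8, y = 5/2
Converting to common denominator: 8
x = 7/8, y = 20/8
x - y = 7/8 - 5/2 = -13/8

-13/8


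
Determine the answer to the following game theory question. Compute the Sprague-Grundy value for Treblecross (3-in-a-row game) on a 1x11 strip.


Treblecross: place X on empty cells; 3-in-a-row wins.
Playing within two cells of an existing X lets the opponent win at once, so sensible play treats the cells i-2..i+2 around each X as dead. The player left with no safe cell loses, so this is a normal-play take-away game on strips of safe cells.
Placing X at cell i (0-indexed) of a strip of k safe cells leaves independent strips of sizes max(0, i-2) and max(0, k-i-3). Hence G(k) = mex{ G(max(0,i-2)) XOR G(max(0,k-i-3)) : 0 <= i < k }, with G(0) = 0.
G(1): splits (0,0):0^0=0 -> mex({0}) = 1
G(2): splits (0,0):0^0=0 -> mex({0}) = 1
G(3): splits (0,0):0^0=0 -> mex({0}) = 1
G(4): splits (0,1):0^1=1 (0,0):0^0=0 -> mex({0, 1}) = 2
G(5): splits (0,2):0^1=1 (0,1):0^1=1 (0,0):0^0=0 -> mex({0, 1}) = 2
G(6) = mex({1}) = 0
G(7) = mex({0, 1, 2}) = 3
G(8) = mex({0, 1, 2}) = 3
G(9) = mex({0, 2}) = 1
G(10) = mex({0, 2, 3}) = 1
G(11) = mex({0, 3}) = 1
Therefore G(11) = 1.

1


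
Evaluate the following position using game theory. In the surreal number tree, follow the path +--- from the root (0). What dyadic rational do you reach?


Sign expansion: +---
Rule: track bounds (lo, hi), initially (-inf, +inf). On '+', the current value becomes lo and we move to the simplest number in (value, hi): value + 1 if hi = +inf, otherwise the midpoint (value + hi)/2. On '-', the current value becomes hi and we move to value - 1 if lo = -inf, otherwise the midpoint (lo + value)/2.
Start at 0.
Step 1: sign = +, move right. Bounds: (0, +inf). Value = 1
Step 2: sign = -, move left. Bounds: (0, 1). Value = 1/2
Step 3: sign = -, move left. Bounds: (0, 1/2). Value = 1/4
Step 4: sign = -, move left. Bounds: (0, 1/4). Value = 1/8
The surreal number with sign expansion +--- is 1/8.

1/8


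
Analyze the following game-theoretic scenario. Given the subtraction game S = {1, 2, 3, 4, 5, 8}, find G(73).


The subtraction set is S = {1, 2, 3, 4, 5, 8}.
G(k) = mex{ G(k - s) : s in S, s <= k }. We compute iteratively: G(0) = 0.
G(1) = mex({0}) = 1
G(2) = mex({0, 1}) = 2
G(3) = mex({0, 1, 2}) = 3
G(4) = mex({0, 1, 2, 3}) = 4
G(5) = mex({0, 1, 2, 3, 4}) = 5
G(6) = mex({1, 2, 3, 4, 5}) = 0
G(7) = mex({0, 2, 3, 4, 5}) = 1
G(8) = mex({0, 1, 3, 4, 5}) = 2
G(9) = mex({0, 1, 2, 4, 5}) = 3
G(10) = mex({0, 1, 2, 3, 5}) = 4
G(11) = mex({0, 1, 2, 3, 4}) = 5
G(12) = mex({1, 2, 3, 4, 5}) = 0
G(13) = mex({0, 2, 3, 4, 5}) = 1
Observe that G(6)..G(13) = 0, 1, 2, 3, 4, 5, 0, 1 repeats G(0)..G(7) = 0, 1, 2, 3, 4, 5, 0, 1.
For k >= max(S) = 8, G(k) is determined by the previous 8 values G(k-8)..G(k-1); a window of 8 consecutive values has recurred shifted by 6, so by induction G(k + 6) = G(k) for all k >= 0: the sequence is periodic from the start with period 6.
One period: G(0..5) = 0, 1, 2, 3, 4, 5.
73 mod 6 = 1, so G(73) = G(1) = 1.

1


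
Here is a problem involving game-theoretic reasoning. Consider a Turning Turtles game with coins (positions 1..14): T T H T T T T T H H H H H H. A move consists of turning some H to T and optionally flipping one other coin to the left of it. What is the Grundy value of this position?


Coins: T T H T T T T T H H H H H H
Key fact: a single head at position k behaves exactly like a Nim heap of size k (turning it to T and optionally flipping a coin at j < k corresponds to moving the heap from k to j, or to 0), and heads combine as a disjunctive sum (two heads at the same place would cancel, matching j XOR j = 0). So the Nim-value is the XOR of the 1-indexed positions of the heads.
Face-up positions (1-indexed): [3, 9, 10, 11, 12, 13, 14]
XOR 0 with 3: 0 XOR 3 = 3
XOR 3 with 9: 3 XOR 9 = 10
XOR 10 with 10: 10 XOR 10 = 0
XOR 0 with 11: 0 XOR 11 = 11
XOR 11 with 12: 11 XOR 12 = 7
XOR 7 with 13: 7 XOR 13 = 10
XOR 10 with 14: 10 XOR 14 = 4
Nim-value = 4

4


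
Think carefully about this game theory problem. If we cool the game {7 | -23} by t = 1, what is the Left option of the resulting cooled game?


Original game: {7 | -23} (a switch {a | b} with a > b).
Cooling by t (for t below the temperature (a - b)/2 = 15) taxes each move by t: {a | b} cooled by t is {a - t | b + t}.
Cooling amount: t = 1
Cooled Left option: 7 - 1 = 6
Cooled Right option: -23 + 1 = -22
Cooled game: {6 | -22}
Left option = 6

6


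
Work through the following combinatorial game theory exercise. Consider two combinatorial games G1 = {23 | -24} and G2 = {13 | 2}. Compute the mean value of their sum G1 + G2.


G1 = {23 | -24}, G2 = {13 | 2}
Each is a switch {a | b} with numbers a > b; its mean value is (a + b)/2, and mean value is additive over game sums: m(G1 + G2) = m(G1) + m(G2).
Mean of G1 = (23 + (-24))/2 = -1/2 = -1/2
Mean of G2 = (13 + (2))/2 = 15/2 = 15/2
Mean of G1 + G2 = -1/2 + 15/2 = 7

7


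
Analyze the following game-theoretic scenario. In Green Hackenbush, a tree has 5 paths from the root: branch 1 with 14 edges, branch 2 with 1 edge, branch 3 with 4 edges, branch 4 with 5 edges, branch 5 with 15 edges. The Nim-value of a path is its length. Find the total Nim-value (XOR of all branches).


The tree has 5 branches from the ground vertex.
In Green Hackenbush, the Nim-value of a simple path of length k is k.
Branch 1: length 14, Nim-value = 14
Branch 2: length 1, Nim-value = 1
Branch 3: length 4, Nim-value = 4
Branch 4: length 5, Nim-value = 5
Branch 5: length 15, Nim-value = 15
Total Nim-value = XOR of all branch values:
0 XOR 14 = 14
14 XOR 1 = 15
15 XOR 4 = 11
11 XOR 5 = 14
14 XOR 15 = 1
Nim-value of the tree = 1

1


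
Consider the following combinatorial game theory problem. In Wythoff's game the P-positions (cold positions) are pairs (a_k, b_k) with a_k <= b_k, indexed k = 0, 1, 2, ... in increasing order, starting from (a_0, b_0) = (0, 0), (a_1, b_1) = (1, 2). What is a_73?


By Wythoff's theorem, a_k = floor(k * phi) and b_k = floor(k * phi^2) = a_k + k, where phi = (1 + sqrt(5))/2 is the golden ratio.
phi = (1 + sqrt(5))/2 = 1.618034
k = 73
k * phi = 73 * 1.618034 = 118.116481
a_73 = floor(k * phi) = 118

118


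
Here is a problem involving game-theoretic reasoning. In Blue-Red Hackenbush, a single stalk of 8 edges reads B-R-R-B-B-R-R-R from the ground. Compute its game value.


Edges (from ground): B-R-R-B-B-R-R-R
By Berlekamp's sign-expansion rule, a Blue-Red Hackenbush stalk has the value of the surreal number whose sign sequence is the edge sequence with B -> + and R -> -.
Sign sequence: +--++---
Trace the sign expansion in the surreal number tree, starting from 0:
Edge 1: B (sign +) -> bounds (0, +inf), value = 1
Edge 2: R (sign -) -> bounds (0, 1), value = 1/2
Edge 3: R (sign -) -> bounds (0, 1/2), value = 1/4
Edge 4: B (sign +) -> bounds (1/4, 1/2), value = 3/8
Edge 5: B (sign +) -> bounds (3/8, 1/2), value = 7/16
Edge 6: R (sign -) -> bounds (3/8, 7/16), value = 13/32
Edge 7: R (sign -) -> bounds (3/8, 13/32), value = 25/64
Edge 8: R (sign -) -> bounds (3/8, 25/64), value = 49/128
Game value = 49/128

49/128


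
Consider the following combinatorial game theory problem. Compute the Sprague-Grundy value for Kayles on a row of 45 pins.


Kayles: a move removes 1 or 2 adjacent pins from a contiguous row.
Removing pins from a row of k leaves two independent rows (a, b) with a + b = k - 1 (one pin) or a + b = k - 2 (two pins); an end removal gives a = 0.
By Sprague-Grundy, G(k) = mex{ G(a) XOR G(b) } over all these splits. G(0) = 0.
G(1): splits (0,0):0^0=0 -> mex({0}) = 1
G(2): splits (0,1):0^1=1 (0,0):0^0=0 -> mex({0, 1}) = 2
G(3): splits (0,2):0^2=2 (1,1):1^1=0 (0,1):0^1=1 -> mex({0, 1, 2}) = 3
G(4): splits (0,3):0^3=3 (1,2):1^2=3 (0,2):0^2=2 (1,1):1^1=0 -> mex({0, 2, 3}) = 1
G(5): splits (0,4):0^1=1 (1,3):1^3=2 (2,2):2^2=0 (0,3):0^3=3 (1,2):1^2=3 -> mex({0, 1, 2, 3}) = 4
G(6) = mex({0, 1, 2, 4}) = 3
G(7) = mex({0, 1, 3, 4, 5}) = 2
G(8) = mex({0, 2, 3, 5, 6}) = 1
G(9) = mex({0, 1, 2, 3, 6, 7}) = 4
G(10) = mex({0, 1, 3, 4, 5, 7}) = 2
G(11) = mex({0, 1, 2, 3, 4, 5}) = 6
G(12) = mex({0, 1, 2, 3, 5, 6, 7}) = 4
G(13) = mex({0, 2, 3, 4, 6, 7}) = 1
G(14) = mex({0, 1, 4, 5, 6, 7}) = 2
G(15) = mex({0, 1, 2, 3, 4, 5, 6}) = 7
G(16) = mex({0, 2, 3, 5, 6, 7}) = 1
G(17) = mex({0, 1, 2, 3, 5, 6, 7}) = 4
G(18) = mex({0, 1, 2, 4, 5, 6}) = 3
G(19) = mex({0, 1, 3, 4, 5, 7}) = 2
G(20) = mex({0, 2, 3, 4, 5, 6, 7}) = 1
G(21) = mex({0, 1, 2, 3, 5, 6, 7}) = 4
G(22) = mex({0, 1, 2, 3, 4, 5, 7}) = 6
G(23) = mex({0, 1, 2, 3, 4, 5, 6}) = 7
G(24) = mex({0, 1, 2, 3, 5, 6, 7}) = 4
G(25) = mex({0, 2, 3, 4, 6, 7}) = 1
G(26) = mex({0, 1, 3, 4, 5, 6, 7}) = 2
G(27) = mex({0, 1, 2, 3, 4, 5, 6, 7}) = 8
G(28) = mex({0, 1, 2, 3, 4, 6, 7, 8}) = 5
G(29) = mex({0, 1, 2, 3, 5, 6, 7, 8, 9}) = 4
G(30) = mex({0, 1, 2, 3, 4, 5, 6, 9, 10}) = 7
G(31) = mex({0, 1, 3, 4, 5, 7, 10, 11}) = 2
G(32) = mex({0, 2, 3, 4, 5, 6, 7, 9, 11}) = 1
G(33) = mex({0, 1, 2, 3, 4, 5, 6, 7, 9, 12}) = 8
G(34) = mex({0, 1, 2, 3, 4, 5, 7, 8, 11, 12}) = 6
G(35) = mex({0, 1, 2, 3, 4, 5, 6, 8, 9, 10, 11}) = 7
G(36) = mex({0, 1, 2, 3, 5, 6, 7, 9, 10}) = 4
G(37) = mex({0, 2, 3, 4, 6, 7, 9, 10, 11, 12}) = 1
G(38) = mex({0, 1, 3, 4, 5, 6, 7, 9, 10, 11, 12}) = 2
G(39) = mex({0, 1, 2, 4, 5, 6, 7, 9, 10, 12, 14}) = 3
G(40) = mex({0, 2, 3, 4, 6, 7, 11, 12, 14}) = 1
G(41) = mex({0, 1, 2, 3, 5, 6, 7, 9, 10, 11, 12}) = 4
G(42) = mex({0, 1, 2, 3, 4, 5, 6, 9, 10}) = 7
G(43) = mex({0, 1, 3, 4, 5, 7, 9, 10, 12, 15}) = 2
G(44) = mex({0, 2, 3, 4, 5, 6, 7, 9, 10, 12, 15}) = 1
G(45) = mex({0, 1, 2, 3, 4, 5, 6, 7, 9, 10, 12, 14}) = 8
Therefore G(45) = 8.

8


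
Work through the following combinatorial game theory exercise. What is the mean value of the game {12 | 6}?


Game = {12 | 6}, a switch {a | b} with numbers a > b.
Its thermograph has left wall a - t and right wall b + t, which meet at t = (a - b)/2, where both equal (a + b)/2. So the mast (mean value) is at (a + b)/2.
Mean = (12 + (6))/2 = 18/2 = 9

9


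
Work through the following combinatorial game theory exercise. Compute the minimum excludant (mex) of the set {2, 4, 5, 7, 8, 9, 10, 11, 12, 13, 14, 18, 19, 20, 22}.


Set = {2, 4, 5, 7, 8, 9, 10, 11, 12, 13, 14, 18, 19, 20, 22}
0 is NOT in the set. This is the mex.
mex = 0

0


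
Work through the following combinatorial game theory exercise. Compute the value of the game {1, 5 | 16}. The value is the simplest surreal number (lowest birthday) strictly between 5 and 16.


Left options: {1, 5}, max = 5
Right options: {16}, min = 16
All options are numbers and max(Left) < min(Right), so by the simplicity theorem the value is the simplest (earliest-born) number strictly between 5 and 16.
Integers 6 through 15 all lie strictly between 5 and 16.
Among integers, the simplest (lowest birthday = smallest |n|; 0 is born on day 0, +-n on day n) is 6.
No non-integer in the interval can be simpler: if x is a non-integer in the interval, then floor(x) or ceil(x) also lies in the interval (the interval contains an integer), and both are proper prefixes of x's sign expansion, i.e. born earlier. So the game value is 6.
Game value = 6

6


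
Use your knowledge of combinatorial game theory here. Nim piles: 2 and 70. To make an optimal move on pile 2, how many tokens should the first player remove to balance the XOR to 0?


Piles: 2 and 70
Current XOR: 2 XOR 70 = 68 (non-zero, so this is an N-position).
To make the XOR zero, we need to find a move that balances the piles.
For pile 2 (size 70): target = 70 XOR 68 = 2
We reduce pile 2 from 70 to 2.
Tokens removed: 70 - 2 = 68
Verification: 2 XOR 2 = 0

68


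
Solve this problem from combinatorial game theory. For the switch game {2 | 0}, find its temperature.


The game is {2 | 0}, a switch {a | b} with numbers a > b.
Cooling {a | b} by t gives {a - t | b + t}, which stops being hot when a - t = b + t, i.e. at t = (a - b)/2. So the temperature of a switch is (a - b)/2.
Temperature = (Left option - Right option) / 2
= (2 - (0)) / 2
= 2 / 2
= 1

1


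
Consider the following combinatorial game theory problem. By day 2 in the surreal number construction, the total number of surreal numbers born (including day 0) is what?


Day 0: {|} = 0 is born. Count = 1.
Day n: the number of surreal numbers born by day n is 2^(n+1) - 1.
By day 0: 2^1 - 1 = 1
By day 1: 2^2 - 1 = 3
By day 2: 2^3 - 1 = 7
By day 2: 7 surreal numbers.

7


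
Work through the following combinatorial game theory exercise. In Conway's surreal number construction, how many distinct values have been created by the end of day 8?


Day 0: {|} = 0 is born. Count = 1.
Day n: the number of surreal numbers born by day n is 2^(n+1) - 1.
By day 0: 2^1 - 1 = 1
By day 1: 2^2 - 1 = 3
By day 2: 2^3 - 1 = 7
By day 3: 2^4 - 1 = 15
By day 4: 2^5 - 1 = 31
By day 5: 2^6 - 1 = 63
By day 6: 2^7 - 1 = 127
By day 7: 2^8 - 1 = 255
By day 8: 2^9 - 1 = 511
By day 8: 511 surreal numbers.

511


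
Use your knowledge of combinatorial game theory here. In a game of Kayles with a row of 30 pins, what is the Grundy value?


Kayles: a move removes 1 or 2 adjacent pins from a contiguous row.
Removing pins from a row of k leaves two independent rows (a, b) with a + b = k - 1 (one pin) or a + b = k - 2 (two pins); an end removal gives a = 0.
By Sprague-Grundy, G(k) = mex{ G(a) XOR G(b) } over all these splits. G(0) = 0.
G(1): splits (0,0):0^0=0 -> mex({0}) = 1
G(2): splits (0,1):0^1=1 (0,0):0^0=0 -> mex({0, 1}) = 2
G(3): splits (0,2):0^2=2 (1,1):1^1=0 (0,1):0^1=1 -> mex({0, 1, 2}) = 3
G(4): splits (0,3):0^3=3 (1,2):1^2=3 (0,2):0^2=2 (1,1):1^1=0 -> mex({0, 2, 3}) = 1
G(5): splits (0,4):0^1=1 (1,3):1^3=2 (2,2):2^2=0 (0,3):0^3=3 (1,2):1^2=3 -> mex({0, 1, 2, 3}) = 4
G(6) = mex({0, 1, 2, 4}) = 3
G(7) = mex({0, 1, 3, 4, 5}) = 2
G(8) = mex({0, 2, 3, 5, 6}) = 1
G(9) = mex({0, 1, 2, 3, 6, 7}) = 4
G(10) = mex({0, 1, 3, 4, 5, 7}) = 2
G(11) = mex({0, 1, 2, 3, 4, 5}) = 6
G(12) = mex({0, 1, 2, 3, 5, 6, 7}) = 4
G(13) = mex({0, 2, 3, 4, 6, 7}) = 1
G(14) = mex({0, 1, 4, 5, 6, 7}) = 2
G(15) = mex({0, 1, 2, 3, 4, 5, 6}) = 7
G(16) = mex({0, 2, 3, 5, 6, 7}) = 1
G(17) = mex({0, 1, 2, 3, 5, 6, 7}) = 4
G(18) = mex({0, 1, 2, 4, 5, 6}) = 3
G(19) = mex({0, 1, 3, 4, 5, 7}) = 2
G(20) = mex({0, 2, 3, 4, 5, 6, 7}) = 1
G(21) = mex({0, 1, 2, 3, 5, 6, 7}) = 4
G(22) = mex({0, 1, 2, 3, 4, 5, 7}) = 6
G(23) = mex({0, 1, 2, 3, 4, 5, 6}) = 7
G(24) = mex({0, 1, 2, 3, 5, 6, 7}) = 4
G(25) = mex({0, 2, 3, 4, 6, 7}) = 1
G(26) = mex({0, 1, 3, 4, 5, 6, 7}) = 2
G(27) = mex({0, 1, 2, 3, 4, 5, 6, 7}) = 8
G(28) = mex({0, 1, 2, 3, 4, 6, 7, 8}) = 5
G(29) = mex({0, 1, 2, 3, 5, 6, 7, 8, 9}) = 4
G(30) = mex({0, 1, 2, 3, 4, 5, 6, 9, 10}) = 7
Therefore G(30) = 7.

7


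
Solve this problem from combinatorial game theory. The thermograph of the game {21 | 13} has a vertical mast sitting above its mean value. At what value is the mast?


Game = {21 | 13}, a switch {a | b} with numbers a > b.
Its thermograph has left wall a - t and right wall b + t, which meet at t = (a - b)/2, where both equal (a + b)/2. So the mast (mean value) is at (a + b)/2.
Mean = (21 + (13))/2 = 34/2 = 17

17


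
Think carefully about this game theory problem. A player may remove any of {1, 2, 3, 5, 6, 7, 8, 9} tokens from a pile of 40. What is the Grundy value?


The subtraction set is S = {1, 2, 3, 5, 6, 7, 8, 9}.
G(k) = mex{ G(k - s) : s in S, s <= k }. We compute iteratively: G(0) = 0.
G(1) = mex({0}) = 1
G(2) = mex({0, 1}) = 2
G(3) = mex({0, 1, 2}) = 3
G(4) = mex({1, 2, 3}) = 0
G(5) = mex({0, 2, 3}) = 1
G(6) = mex({0, 1, 3}) = 2
G(7) = mex({0, 1, 2}) = 3
G(8) = mex({0, 1, 2, 3}) = 4
G(9) = mex({0, 1, 2, 3, 4}) = 5
G(10) = mex({0, 1, 2, 3, 4, 5}) = 6
G(11) = mex({0, 1, 2, 3, 4, 5, 6}) = 7
G(12) = mex({0, 1, 2, 3, 5, 6, 7}) = 4
G(13) = mex({0, 1, 2, 3, 4, 6, 7}) = 5
G(14) = mex({1, 2, 3, 4, 5, 7}) = 0
G(15) = mex({0, 2, 3, 4, 5, 6}) = 1
G(16) = mex({0, 1, 3, 4, 5, 6, 7}) = 2
G(17) = mex({0, 1, 2, 4, 5, 6, 7}) = 3
G(18) = mex({1, 2, 3, 4, 5, 6, 7}) = 0
G(19) = mex({0, 2, 3, 4, 5, 6, 7}) = 1
G(20) = mex({0, 1, 3, 4, 5, 7}) = 2
G(21) = mex({0, 1, 2, 4, 5}) = 3
G(22) = mex({0, 1, 2, 3, 5}) = 4
Observe that G(14)..G(22) = 0, 1, 2, 3, 0, 1, 2, 3, 4 repeats G(0)..G(8) = 0, 1, 2, 3, 0, 1, 2, 3, 4.
For k >= max(S) = 9, G(k) is determined by the previous 9 values G(k-9)..G(k-1); a window of 9 consecutive values has recurred shifted by 14, so by induction G(k + 14) = G(k) for all k >= 0: the sequence is periodic from the start with period 14.
One period: G(0..13) = 0, 1, 2, 3, 0, 1, 2, 3, 4, 5, 6, 7, 4, 5.
40 mod 14 = 12, so G(40) = G(12) = 4.

4


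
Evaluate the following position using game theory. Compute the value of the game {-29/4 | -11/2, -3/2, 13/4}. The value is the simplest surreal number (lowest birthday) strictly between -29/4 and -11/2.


Left options: {-29/4}, max = -29/4
Right options: {-11/2, -3/2, 13/4}, min = -11/2
All options are numbers and max(Left) < min(Right), so by the simplicity theorem the value is the simplest (earliest-born) number strictly between -29/4 and -11/2.
Integers -7 through -6 all lie strictly between -29/4 and -11/2.
Among integers, the simplest (lowest birthday = smallest |n|; 0 is born on day 0, +-n on day n) is -6.
No non-integer in the interval can be simpler: if x is a non-integer in the interval, then floor(x) or ceil(x) also lies in the interval (the interval contains an integer), and both are proper prefixes of x's sign expansion, i.e. born earlier. So the game value is -6.
Game value = -6

-6


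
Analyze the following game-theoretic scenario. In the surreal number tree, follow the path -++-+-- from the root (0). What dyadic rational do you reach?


Sign expansion: -++-+--
Rule: track bounds (lo, hi), initially (-inf, +inf). On '+', the current value becomes lo and we move to the simplest number in (value, hi): value + 1 if hi = +inf, otherwise the midpoint (value + hi)/2. On '-', the current value becomes hi and we move to value - 1 if lo = -inf, otherwise the midpoint (lo + value)/2.
Start at 0.
Step 1: sign = -, move left. Bounds: (-inf, 0). Value = -1
Step 2: sign = +, move right. Bounds: (-1, 0). Value = -1/2
Step 3: sign = +, move right. Bounds: (-1/2, 0). Value = -1/4
Step 4: sign = -, move left. Bounds: (-1/2, -1/4). Value = -3/8
Step 5: sign = +, move right. Bounds: (-3/8, -1/4). Value = -5/16
Step 6: sign = -, move left. Bounds: (-3/8, -5/16). Value = -11/32
Step 7: sign = -, move left. Bounds: (-3/8, -11/32). Value = -23/64
The surreal number with sign expansion -++-+-- is -23/64.

-23/64


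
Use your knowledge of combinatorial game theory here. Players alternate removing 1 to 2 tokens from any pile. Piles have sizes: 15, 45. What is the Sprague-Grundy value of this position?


Subtraction set: {1, 2}
For this subtraction set, G(n) = n mod 3 (period = max + 1 = 3).
Pile 1 (size 15): G(15) = 15 mod 3 = 0
Pile 2 (size 45): G(45) = 45 mod 3 = 0
Total Grundy value = XOR of all: 0 XOR 0 = 0

0


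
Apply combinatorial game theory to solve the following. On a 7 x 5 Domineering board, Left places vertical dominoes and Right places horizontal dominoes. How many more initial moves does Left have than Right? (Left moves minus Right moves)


Board is 7 x 5 (rows x cols).
Left (vertical) placements: (rows-1) * cols = 6 * 5 = 30
Right (horizontal) placements: rows * (cols-1) = 7 * 4 = 28
Advantage = Left - Right = 30 - 28 = 2

2


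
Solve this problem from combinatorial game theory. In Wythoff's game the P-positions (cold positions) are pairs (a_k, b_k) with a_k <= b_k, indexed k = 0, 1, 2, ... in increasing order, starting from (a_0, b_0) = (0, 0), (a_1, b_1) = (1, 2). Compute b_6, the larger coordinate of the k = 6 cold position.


By Wythoff's theorem, a_k = floor(k * phi) and b_k = floor(k * phi^2) = a_k + k, where phi = (1 + sqrt(5))/2 is the golden ratio.
phi = (1 + sqrt(5))/2 = 1.618034
phi^2 = phi + 1 = 2.618034
k = 6
k * phi^2 = 6 * 2.618034 = 15.708204
b_6 = floor(k * phi^2) = 15 (check: a_6 + k = 9 + 6 = 15)

15


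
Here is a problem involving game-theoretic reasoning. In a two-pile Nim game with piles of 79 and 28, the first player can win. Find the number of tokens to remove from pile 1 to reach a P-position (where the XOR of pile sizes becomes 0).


Piles: 79 and 28
Current XOR: 79 XOR 28 = 83 (non-zero, so this is an N-position).
To make the XOR zero, we need to find a move that balances the piles.
For pile 1 (size 79): target = 79 XOR 83 = 28
We reduce pile 1 from 79 to 28.
Tokens removed: 79 - 28 = 51
Verification: 28 XOR 28 = 0

51


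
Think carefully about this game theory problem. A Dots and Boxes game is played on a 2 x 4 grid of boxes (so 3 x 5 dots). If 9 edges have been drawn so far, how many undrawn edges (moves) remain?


Grid: 2 x 4 boxes, i.e. 3 rows and 5 columns of dots.
Horizontal edges: (rows + 1) * cols = 3 * 4 = 12
Vertical edges: rows * (cols + 1) = 2 * 5 = 10
Total edges: 12 + 10 = 22
Edges drawn: 9
Remaining: 22 - 9 = 13

13


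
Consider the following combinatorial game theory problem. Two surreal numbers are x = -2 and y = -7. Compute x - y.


x = -2, y = -7
x - y = -2 - -7 = 5

5


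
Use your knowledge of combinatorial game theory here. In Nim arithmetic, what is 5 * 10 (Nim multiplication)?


Nim multiplication is bilinear over XOR: (u XOR v) * w = (u*w) XOR (v*w).
So we split each operand into its bit components and XOR the pairwise Nim products.
5 = 1 + 4 (as XOR of powers of 2).
10 = 2 + 8 (as XOR of powers of 2).
Using the standard Nim-product table on single bits:
  2*2 = 3,   2*4 = 8,   2*8 = 12,
  4*4 = 6,   4*8 = 11,  8*8 = 13,
and  1*x = x (identity), k*l = l*k (commutative).
Pairwise Nim products:
  1 * 2 = 2
  1 * 8 = 8
  4 * 2 = 8
  4 * 8 = 11
XOR them: 2 XOR 8 XOR 8 XOR 11 = 9.
Result: 5 * 10 = 9 (in Nim).

9


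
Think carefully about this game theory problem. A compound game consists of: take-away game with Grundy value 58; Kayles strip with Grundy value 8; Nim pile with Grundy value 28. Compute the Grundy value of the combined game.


By the Sprague-Grundy theorem, the Grundy value of a sum of games is the XOR of individual Grundy values.
take-away game: Grundy value = 58. Running XOR: 0 XOR 58 = 58
Kayles strip: Grundy value = 8. Running XOR: 58 XOR 8 = 50
Nim pile: Grundy value = 28. Running XOR: 50 XOR 28 = 46
The combined Grundy value is 46.

46


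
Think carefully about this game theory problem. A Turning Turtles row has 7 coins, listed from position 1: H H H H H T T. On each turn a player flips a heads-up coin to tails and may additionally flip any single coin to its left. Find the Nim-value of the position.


Coins: H H H H H T T
Key fact: a single head at position k behaves exactly like a Nim heap of size k (turning it to T and optionally flipping a coin at j < k corresponds to moving the heap from k to j, or to 0), and heads combine as a disjunctive sum (two heads at the same place would cancel, matching j XOR j = 0). So the Nim-value is the XOR of the 1-indexed positions of the heads.
Face-up positions (1-indexed): [1, 2, 3, 4, 5]
XOR 0 with 1: 0 XOR 1 = 1
XOR 1 with 2: 1 XOR 2 = 3
XOR 3 with 3: 3 XOR 3 = 0
XOR 0 with 4: 0 XOR 4 = 4
XOR 4 with 5: 4 XOR 5 = 1
Nim-value = 1

1


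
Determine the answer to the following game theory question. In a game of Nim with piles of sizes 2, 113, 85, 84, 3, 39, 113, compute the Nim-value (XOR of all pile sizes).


We need the XOR (exclusive or) of all pile sizes.
After XOR-ing pile 1 (size 2): 0 XOR 2 = 2
After XOR-ing pile 2 (size 113): 2 XOR 113 = 115
After XOR-ing pile 3 (size 85): 115 XOR 85 = 38
After XOR-ing pile 4 (size 84): 38 XOR 84 = 114
After XOR-ing pile 5 (size 3): 114 XOR 3 = 113
After XOR-ing pile 6 (size 39): 113 XOR 39 = 86
After XOR-ing pile 7 (size 113): 86 XOR 113 = 39
The Nim-value of this position is 39.

39


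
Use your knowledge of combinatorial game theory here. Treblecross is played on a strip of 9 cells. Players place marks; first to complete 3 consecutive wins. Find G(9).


Treblecross: place X on empty cells; 3-in-a-row wins.
Playing within two cells of an existing X lets the opponent win at once, so sensible play treats the cells i-2..i+2 around each X as dead. The player left with no safe cell loses, so this is a normal-play take-away game on strips of safe cells.
Placing X at cell i (0-indexed) of a strip of k safe cells leaves independent strips of sizes max(0, i-2) and max(0, k-i-3). Hence G(k) = mex{ G(max(0,i-2)) XOR G(max(0,k-i-3)) : 0 <= i < k }, with G(0) = 0.
G(1): splits (0,0):0^0=0 -> mex({0}) = 1
G(2): splits (0,0):0^0=0 -> mex({0}) = 1
G(3): splits (0,0):0^0=0 -> mex({0}) = 1
G(4): splits (0,1):0^1=1 (0,0):0^0=0 -> mex({0, 1}) = 2
G(5): splits (0,2):0^1=1 (0,1):0^1=1 (0,0):0^0=0 -> mex({0, 1}) = 2
G(6) = mex({1}) = 0
G(7) = mex({0, 1, 2}) = 3
G(8) = mex({0, 1, 2}) = 3
G(9) = mex({0, 2}) = 1
Therefore G(9) = 1.

1


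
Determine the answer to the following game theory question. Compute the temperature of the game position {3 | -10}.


The game is {3 | -10}, a switch {a | b} with numbers a > b.
Cooling {a | b} by t gives {a - t | b + t}, which stops being hot when a - t = b + t, i.e. at t = (a - b)/2. So the temperature of a switch is (a - b)/2.
Temperature = (Left option - Right option) / 2
= (3 - (-10)) / 2
= 13 / 2
= 13/2

13/2


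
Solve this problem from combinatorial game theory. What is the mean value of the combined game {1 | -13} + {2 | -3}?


G1 = {1 | -13}, G2 = {2 | -3}
Each is a switch {a | b} with numbers a > b; its mean value is (a + b)/2, and mean value is additive over game sums: m(G1 + G2) = m(G1) + m(G2).
Mean of G1 = (1 + (-13))/2 = -12/2 = -6
Mean of G2 = (2 + (-3))/2 = -1/2 = -1/2
Mean of G1 + G2 = -6 + -1/2 = -13/2

-13/2


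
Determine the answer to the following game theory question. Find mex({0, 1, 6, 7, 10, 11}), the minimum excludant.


Set = {0, 1, 6, 7, 10, 11}
0 is in the set.
1 is in the set.
2 is NOT in the set. This is the mex.
mex = 2

2


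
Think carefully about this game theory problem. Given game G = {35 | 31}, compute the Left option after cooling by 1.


Original game: {35 | 31} (a switch {a | b} with a > b).
Cooling by t (for t below the temperature (a - b)/2 = 2) taxes each move by t: {a | b} cooled by t is {a - t | b + t}.
Cooling amount: t = 1
Cooled Left option: 35 - 1 = 34
Cooled Right option: 31 + 1 = 32
Cooled game: {34 | 32}
Left option = 34

34


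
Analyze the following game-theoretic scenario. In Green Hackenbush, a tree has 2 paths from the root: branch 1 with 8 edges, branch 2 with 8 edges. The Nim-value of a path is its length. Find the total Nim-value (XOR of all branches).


The tree has 2 branches from the ground vertex.
In Green Hackenbush, the Nim-value of a simple path of length k is k.
Branch 1: length 8, Nim-value = 8
Branch 2: length 8, Nim-value = 8
Total Nim-value = XOR of all branch values:
0 XOR 8 = 8
8 XOR 8 = 0
Nim-value of the tree = 0

0


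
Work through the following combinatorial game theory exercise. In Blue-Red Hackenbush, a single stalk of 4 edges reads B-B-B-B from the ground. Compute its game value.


Edges (from ground): B-B-B-B
By Berlekamp's sign-expansion rule, a Blue-Red Hackenbush stalk has the value of the surreal number whose sign sequence is the edge sequence with B -> + and R -> -.
Sign sequence: ++++
Trace the sign expansion in the surreal number tree, starting from 0:
Edge 1: B (sign +) -> bounds (0, +inf), value = 1
Edge 2: B (sign +) -> bounds (1, +inf), value = 2
Edge 3: B (sign +) -> bounds (2, +inf), value = 3
Edge 4: B (sign +) -> bounds (3, +inf), value = 4
Game value = 4

4


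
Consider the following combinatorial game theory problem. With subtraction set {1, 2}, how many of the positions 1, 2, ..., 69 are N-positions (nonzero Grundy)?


Subtraction set S = {1, 2}, so G(n) = n mod 3.
G(n) = 0 when n is a multiple of 3.
Multiples of 3 in [1, 69]: 23
N-positions (nonzero Grundy) = 69 - 23 = 46

46


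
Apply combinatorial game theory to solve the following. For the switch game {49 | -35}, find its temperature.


The game is {49 | -35}, a switch {a | b} with numbers a > b.
Cooling {a | b} by t gives {a - t | b + t}, which stops being hot when a - t = b + t, i.e. at t = (a - b)/2. So the temperature of a switch is (a - b)/2.
Temperature = (Left option - Right option) / 2
= (49 - (-35)) / 2
= 84 / 2
= 42

42


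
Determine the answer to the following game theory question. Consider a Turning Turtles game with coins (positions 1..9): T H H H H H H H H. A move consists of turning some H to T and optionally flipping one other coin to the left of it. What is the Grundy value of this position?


Coins: T H H H H H H H H
Key fact: a single head at position k behaves exactly like a Nim heap of size k (turning it to T and optionally flipping a coin at j < k corresponds to moving the heap from k to j, or to 0), and heads combine as a disjunctive sum (two heads at the same place would cancel, matching j XOR j = 0). So the Nim-value is the XOR of the 1-indexed positions of the heads.
Face-up positions (1-indexed): [2, 3, 4, 5, 6, 7, 8, 9]
XOR 0 with 2: 0 XOR 2 = 2
XOR 2 with 3: 2 XOR 3 = 1
XOR 1 with 4: 1 XOR 4 = 5
XOR 5 with 5: 5 XOR 5 = 0
XOR 0 with 6: 0 XOR 6 = 6
XOR 6 with 7: 6 XOR 7 = 1
XOR 1 with 8: 1 XOR 8 = 9
XOR 9 with 9: 9 XOR 9 = 0
Nim-value = 0

0


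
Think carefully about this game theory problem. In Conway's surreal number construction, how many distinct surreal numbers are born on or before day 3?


Day 0: {|} = 0 is born. Count = 1.
Day n: the number of surreal numbers born by day n is 2^(n+1) - 1.
By day 0: 2^1 - 1 = 1
By day 1: 2^2 - 1 = 3
By day 2: 2^3 - 1 = 7
By day 3: 2^4 - 1 = 15
By day 3: 15 surreal numbers.

15
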